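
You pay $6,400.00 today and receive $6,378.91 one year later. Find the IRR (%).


Formula: IRR = C1/C0 - 1
Substituting: IRR = $6,378.91 / $6,400.00 - 1
Ratio: 0.996705 - 1 = -0.003295
IRR = -0.3295%

-0.3295%


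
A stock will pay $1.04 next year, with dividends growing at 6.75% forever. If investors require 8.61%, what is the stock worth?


Formula: P = D1 / (r - g)
Spread: r - g = 0.0861 - 0.0675 = 0.0186
Substituting: P = $1.04 / 0.0186
P = $55.91

$55.91


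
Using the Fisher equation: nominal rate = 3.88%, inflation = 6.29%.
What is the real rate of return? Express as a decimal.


Formula: (1 + r_real) = (1 + r_nom) / (1 + inflation)
Substituting: (1 + r_real) = 1.0388 / 1.0629
(1 + r_real) = 0.977326
r_real = 0.977326 - 1 = -0.022674

-0.022674


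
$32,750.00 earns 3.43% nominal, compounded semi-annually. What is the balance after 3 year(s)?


Formula: FV = P * (1 + r/m)^(m*t)
Period rate: r/m = 0.0343 / 2 = 0.01715
Total periods: m*t = 2 * 3 = 6
Growth factor: (1 + 0.01715)^6 = 1.107414
FV = $32,750.00 * 1.107414 = $36,267.81

$36,267.81


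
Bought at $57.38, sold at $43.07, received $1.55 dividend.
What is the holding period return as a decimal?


Formula: HPR = (P1 - P0 + D) / P0
Gain: $43.07 - $57.38 + $1.55 = -$12.76
HPR = -$12.76 / $57.38 = -0.2224

-0.2224


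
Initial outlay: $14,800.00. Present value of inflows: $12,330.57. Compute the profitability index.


Formula: PI = PV(cash flows) / initial investment
Substituting: PI = $12,330.57 / $14,800.00
PI = 0.8331

0.8331


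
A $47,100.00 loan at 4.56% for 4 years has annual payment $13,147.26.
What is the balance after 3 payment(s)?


Formula: Balance = PV*(1+r)^k - PMT*((1+r)^k - 1)/r
Growth: (1 + 0.0456)^3 = 1.143133
Accumulated factor: ((1+r)^k - 1)/r = 3.138879
Balance = $47,100.00 * 1.143133 - $13,147.26 * 3.138879
Balance = $12,573.90

$12,573.90


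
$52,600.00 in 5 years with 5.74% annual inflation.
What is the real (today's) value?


Formula: Real value = nominal / (1 + inflation)^years
Price level: (1 + 0.0574)^5 = 1.321894
Real value = $52,600.00 / 1.321894 = $39,791.40

$39,791.40


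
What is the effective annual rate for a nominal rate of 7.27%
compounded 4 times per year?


Formula: EAR = (1 + r/m)^m - 1
Period rate: r/m = 0.0727 / 4 = 0.018175
Compounding: (1 + 0.018175)^4 = 1.074706
EAR = 1.074706 - 1 = 0.074706

0.074706


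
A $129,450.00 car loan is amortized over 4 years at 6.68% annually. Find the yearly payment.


Formula: PMT = PV * r / (1 - (1+r)^(-n))
Denominator: 1 - (1 + 0.0668)^(-4) = 0.22791
Numerator: $129,450.00 * 0.0668 = 8647.26
PMT = 8647.26 / 0.22791 = $37,941.57

$37,941.57


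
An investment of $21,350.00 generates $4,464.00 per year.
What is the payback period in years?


Formula: Payback = investment / annual cash flow
Substituting: Payback = $21,350.00 / $4,464.00
Payback = 4.7827 years

4.7827 years


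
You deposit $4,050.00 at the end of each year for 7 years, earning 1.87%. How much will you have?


Formula: FV = PMT * ((1+r)^n - 1) / r
Growth factor: (1 + 0.0187)^7 = 1.138477
Numerator: 1.138477 - 1 = 0.138477
FV = $4,050.00 * 0.138477 / 0.0187 = $29,990.94

$29,990.94


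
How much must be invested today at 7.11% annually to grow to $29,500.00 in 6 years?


Formula: PV = FV / (1 + r)^n
Substituting: PV = $29,500.00 / (1 + 0.0711)^6
Discount factor: (1.0711)^6 = 1.510011
PV = $29,500.00 / 1.510011 = $19,536.28

$19,536.28


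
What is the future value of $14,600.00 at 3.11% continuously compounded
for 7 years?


Formula: FV = P * e^(r*t)
Exponent: r*t = 0.0311 * 7 = 0.2177
e^(0.2177) = 1.243214
FV = $14,600.00 * 1.243214 = $18,150.93

$18,150.93


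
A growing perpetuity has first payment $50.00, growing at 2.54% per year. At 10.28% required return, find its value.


Formula: PV = C / (r - g)
Spread: r - g = 0.1028 - 0.0254 = 0.0774
Substituting: PV = $50.00 / 0.0774
PV = $645.99

$645.99


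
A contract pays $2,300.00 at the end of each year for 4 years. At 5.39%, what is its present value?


Formula: PV = PMT * (1 - (1+r)^(-n)) / r
Discount factor: (1 + 0.0539)^(-4) = 0.810592
Bracket: 1 - 0.810592 = 0.189408
PV = $2,300.00 * 0.189408 / 0.0539 = $8,082.34

$8,082.34


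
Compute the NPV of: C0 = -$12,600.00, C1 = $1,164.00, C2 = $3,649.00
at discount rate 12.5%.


Formula: NPV = C0 + C1/(1+r) + C2/(1+r)^2
Discount C1: $1,164.00 / (1 + 0.125) = $1,034.67
Discount C2: $3,649.00 / (1 + 0.125)^2 = $2,883.16
NPV = -$12,600.00 + $1,034.67 + $2,883.16 = -$8,682.17

-$8,682.17


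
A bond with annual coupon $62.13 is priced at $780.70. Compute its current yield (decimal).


Formula: Current yield = annual coupon / price
Substituting: CY = $62.13 / $780.70
CY = 0.079582

0.079582


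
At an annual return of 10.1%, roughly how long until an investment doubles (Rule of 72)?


Formula: Years ≈ 72 / r
Substituting: Years ≈ 72 / 10.1
Years ≈ 7.1

7.1 years


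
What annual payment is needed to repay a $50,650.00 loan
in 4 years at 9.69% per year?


Formula: PMT = PV * r / (1 - (1+r)^(-n))
Denominator: 1 - (1 + 0.0969)^(-4) = 0.309233
Numerator: $50,650.00 * 0.0969 = 4907.985
PMT = 4907.985 / 0.309233 = $15,871.50

$15,871.50


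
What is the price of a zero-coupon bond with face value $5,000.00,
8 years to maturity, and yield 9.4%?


Formula: Price = FV / (1 + r)^n
Substituting: Price = $5,000.00 / (1 + 0.094)^8
Discount factor: (1.094)^8 = 2.051817
Price = $5,000.00 / 2.051817 = $2,436.86

$2,436.86


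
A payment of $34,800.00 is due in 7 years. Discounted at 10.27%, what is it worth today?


Formula: PV = FV / (1 + r)^n
Substituting: PV = $34,800.00 / (1 + 0.1027)^7
Discount factor: (1.1027)^7 = 1.982447
PV = $34,800.00 / 1.982447 = $17,554.06

$17,554.06


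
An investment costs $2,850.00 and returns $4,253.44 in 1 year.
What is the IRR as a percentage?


Formula: IRR = C1/C0 - 1
Substituting: IRR = $4,253.44 / $2,850.00 - 1
Ratio: 1.492435 - 1 = 0.492435
IRR = 49.2435%

49.2435%


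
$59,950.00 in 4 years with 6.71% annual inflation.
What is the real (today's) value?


Formula: Real value = nominal / (1 + inflation)^years
Price level: (1 + 0.0671)^4 = 1.296643
Real value = $59,950.00 / 1.296643 = $46,234.77

$46,234.77


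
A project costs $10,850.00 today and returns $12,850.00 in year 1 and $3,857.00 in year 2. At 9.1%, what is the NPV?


Formula: NPV = C0 + C1/(1+r) + C2/(1+r)^2
Discount C1: $12,850.00 / (1 + 0.091) = $11,778.19
Discount C2: $3,857.00 / (1 + 0.091)^2 = $3,240.41
NPV = -$10,850.00 + $11,778.19 + $3,240.41 = $4,168.60

$4,168.60


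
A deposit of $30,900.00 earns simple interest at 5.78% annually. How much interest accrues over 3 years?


Formula: I = P * r * t
Substituting: I = $30,900.00 * 0.0578 * 3
Step: I = $30,900.00 * 0.1734
I = $5,358.06

$5,358.06


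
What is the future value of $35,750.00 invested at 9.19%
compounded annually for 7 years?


Formula: FV = P * (1 + r)^n
Substituting: FV = $35,750.00 * (1 + 0.0919)^7
Growth factor: (1.0919)^7 = 1.850462
FV = $35,750.00 * 1.850462 = $66,154.00

$66,154.00


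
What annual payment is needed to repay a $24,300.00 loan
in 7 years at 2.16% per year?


Formula: PMT = PV * r / (1 - (1+r)^(-n))
Denominator: 1 - (1 + 0.0216)^(-7) = 0.138939
Numerator: $24,300.00 * 0.0216 = 524.88
PMT = 524.88 / 0.138939 = $3,777.77

$3,777.77


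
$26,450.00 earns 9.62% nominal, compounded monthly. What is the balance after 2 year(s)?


Formula: FV = P * (1 + r/m)^(m*t)
Period rate: r/m = 0.0962 / 12 = 0.008017
Total periods: m*t = 12 * 2 = 24
Growth factor: (1 + 0.008017)^24 = 1.211226
FV = $26,450.00 * 1.211226 = $32,036.92

$32,036.92


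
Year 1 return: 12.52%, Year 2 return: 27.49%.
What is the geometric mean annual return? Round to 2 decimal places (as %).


Formula: Geometric mean = ((1+r1)*(1+r2))^(1/2) - 1
Product: (1 + 0.1252) * (1 + 0.2749) = 1.1252 * 1.2749 = 1.434517
Square root: 1.434517^0.5 = 1.197713
Geometric mean = 1.197713 - 1 = 0.197713
As percentage: 19.77%

19.77%


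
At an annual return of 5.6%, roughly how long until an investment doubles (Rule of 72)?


Formula: Years ≈ 72 / r
Substituting: Years ≈ 72 / 5.6
Years ≈ 12.9

12.9 years


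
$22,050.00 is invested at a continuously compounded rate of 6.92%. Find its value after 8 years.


Formula: FV = P * e^(r*t)
Exponent: r*t = 0.0692 * 8 = 0.5536
e^(0.5536) = 1.739504
FV = $22,050.00 * 1.739504 = $38,356.06

$38,356.06


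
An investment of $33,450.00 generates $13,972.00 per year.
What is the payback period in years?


Formula: Payback = investment / annual cash flow
Substituting: Payback = $33,450.00 / $13,972.00
Payback = 2.3941 years

2.3941 years


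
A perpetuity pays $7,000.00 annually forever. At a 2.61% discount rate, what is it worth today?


Formula: PV = C / r
Substituting: PV = $7,000.00 / 0.0261
PV = $268,199.23

$268,199.23


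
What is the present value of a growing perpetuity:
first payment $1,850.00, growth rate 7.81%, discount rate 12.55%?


Formula: PV = C / (r - g)
Spread: r - g = 0.1255 - 0.0781 = 0.0474
Substituting: PV = $1,850.00 / 0.0474
PV = $39,029.54

$39,029.54


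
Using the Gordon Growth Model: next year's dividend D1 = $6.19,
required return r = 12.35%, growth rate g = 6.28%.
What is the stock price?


Formula: P = D1 / (r - g)
Spread: r - g = 0.1235 - 0.0628 = 0.0607
Substituting: P = $6.19 / 0.0607
P = $101.98

$101.98


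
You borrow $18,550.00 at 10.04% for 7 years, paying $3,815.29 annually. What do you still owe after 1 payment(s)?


Formula: Balance = PV*(1+r)^k - PMT*((1+r)^k - 1)/r
Growth: (1 + 0.1004)^1 = 1.1004
Accumulated factor: ((1+r)^k - 1)/r = 1.0
Balance = $18,550.00 * 1.1004 - $3,815.29 * 1.0
Balance = $16,597.13

$16,597.13


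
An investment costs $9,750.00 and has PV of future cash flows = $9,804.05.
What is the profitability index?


Formula: PI = PV(cash flows) / initial investment
Substituting: PI = $9,804.05 / $9,750.00
PI = 1.0055

1.0055


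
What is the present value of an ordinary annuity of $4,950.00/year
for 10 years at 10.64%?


Formula: PV = PMT * (1 - (1+r)^(-n)) / r
Discount factor: (1 + 0.1064)^(-10) = 0.363813
Bracket: 1 - 0.363813 = 0.636187
PV = $4,950.00 * 0.636187 / 0.1064 = $29,597.04

$29,597.04


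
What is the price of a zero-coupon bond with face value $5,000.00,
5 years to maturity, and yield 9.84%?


Formula: Price = FV / (1 + r)^n
Substituting: Price = $5,000.00 / (1 + 0.0984)^5
Discount factor: (1.0984)^5 = 1.598831
Price = $5,000.00 / 1.598831 = $3,127.28

$3,127.28


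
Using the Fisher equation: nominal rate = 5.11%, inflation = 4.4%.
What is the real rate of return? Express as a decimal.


Formula: (1 + r_real) = (1 + r_nom) / (1 + inflation)
Substituting: (1 + r_real) = 1.0511 / 1.044
(1 + r_real) = 1.006801
r_real = 1.006801 - 1 = 0.006801

0.006801


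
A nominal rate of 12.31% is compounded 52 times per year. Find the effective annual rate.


Formula: EAR = (1 + r/m)^m - 1
Period rate: r/m = 0.1231 / 52 = 0.002367
Compounding: (1 + 0.002367)^52 = 1.130833
EAR = 1.130833 - 1 = 0.130833

0.130833


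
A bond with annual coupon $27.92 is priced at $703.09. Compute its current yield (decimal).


Formula: Current yield = annual coupon / price
Substituting: CY = $27.92 / $703.09
CY = 0.03971

0.03971


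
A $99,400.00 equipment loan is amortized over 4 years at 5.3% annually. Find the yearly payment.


Formula: PMT = PV * r / (1 - (1+r)^(-n))
Denominator: 1 - (1 + 0.053)^(-4) = 0.186633
Numerator: $99,400.00 * 0.053 = 5268.2
PMT = 5268.2 / 0.186633 = $28,227.58

$28,227.58


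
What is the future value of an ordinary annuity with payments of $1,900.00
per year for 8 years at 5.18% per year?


Formula: FV = PMT * ((1+r)^n - 1) / r
Growth factor: (1 + 0.0518)^8 = 1.49784
Numerator: 1.49784 - 1 = 0.49784
FV = $1,900.00 * 0.49784 / 0.0518 = $18,260.53

$18,260.53


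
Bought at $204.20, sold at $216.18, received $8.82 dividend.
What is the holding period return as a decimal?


Formula: HPR = (P1 - P0 + D) / P0
Gain: $216.18 - $204.20 + $8.82 = $20.80
HPR = $20.80 / $204.20 = 0.1019

0.1019


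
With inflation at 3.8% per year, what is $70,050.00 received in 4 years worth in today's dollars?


Formula: Real value = nominal / (1 + inflation)^years
Price level: (1 + 0.038)^4 = 1.160886
Real value = $70,050.00 / 1.160886 = $60,341.86

$60,341.86


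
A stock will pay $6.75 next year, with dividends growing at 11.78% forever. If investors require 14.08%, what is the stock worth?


Formula: P = D1 / (r - g)
Spread: r - g = 0.1408 - 0.1178 = 0.023
Substituting: P = $6.75 / 0.023
P = $293.48

$293.48


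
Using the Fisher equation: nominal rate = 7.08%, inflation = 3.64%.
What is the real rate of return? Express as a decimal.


Formula: (1 + r_real) = (1 + r_nom) / (1 + inflation)
Substituting: (1 + r_real) = 1.0708 / 1.0364
(1 + r_real) = 1.033192
r_real = 1.033192 - 1 = 0.033192

0.033192


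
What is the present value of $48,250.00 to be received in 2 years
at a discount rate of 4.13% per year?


Formula: PV = FV / (1 + r)^n
Substituting: PV = $48,250.00 / (1 + 0.0413)^2
Discount factor: (1.0413)^2 = 1.084306
PV = $48,250.00 / 1.084306 = $44,498.52

$44,498.52


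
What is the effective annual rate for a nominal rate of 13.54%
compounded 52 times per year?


Formula: EAR = (1 + r/m)^m - 1
Period rate: r/m = 0.1354 / 52 = 0.002604
Compounding: (1 + 0.002604)^52 = 1.144793
EAR = 1.144793 - 1 = 0.144793

0.144793


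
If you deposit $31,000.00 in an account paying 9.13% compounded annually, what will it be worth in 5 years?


Formula: FV = P * (1 + r)^n
Substituting: FV = $31,000.00 * (1 + 0.0913)^5
Growth factor: (1.0913)^5 = 1.547821
FV = $31,000.00 * 1.547821 = $47,982.46

$47,982.46


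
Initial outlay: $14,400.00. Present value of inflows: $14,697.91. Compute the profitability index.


Formula: PI = PV(cash flows) / initial investment
Substituting: PI = $14,697.91 / $14,400.00
PI = 1.0207

1.0207


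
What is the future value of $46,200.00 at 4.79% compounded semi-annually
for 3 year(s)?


Formula: FV = P * (1 + r/m)^(m*t)
Period rate: r/m = 0.0479 / 2 = 0.02395
Total periods: m*t = 2 * 3 = 6
Growth factor: (1 + 0.02395)^6 = 1.152584
FV = $46,200.00 * 1.152584 = $53,249.37

$53,249.37


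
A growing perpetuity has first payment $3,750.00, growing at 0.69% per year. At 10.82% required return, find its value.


Formula: PV = C / (r - g)
Spread: r - g = 0.1082 - 0.0069 = 0.1013
Substituting: PV = $3,750.00 / 0.1013
PV = $37,018.76

$37,018.76


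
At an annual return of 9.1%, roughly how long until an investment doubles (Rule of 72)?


Formula: Years ≈ 72 / r
Substituting: Years ≈ 72 / 9.1
Years ≈ 7.9

7.9 years


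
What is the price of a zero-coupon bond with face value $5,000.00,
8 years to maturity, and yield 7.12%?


Formula: Price = FV / (1 + r)^n
Substituting: Price = $5,000.00 / (1 + 0.0712)^8
Discount factor: (1.0712)^8 = 1.733662
Price = $5,000.00 / 1.733662 = $2,884.07

$2,884.07


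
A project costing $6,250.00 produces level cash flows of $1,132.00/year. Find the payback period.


Formula: Payback = investment / annual cash flow
Substituting: Payback = $6,250.00 / $1,132.00
Payback = 5.5212 years

5.5212 years


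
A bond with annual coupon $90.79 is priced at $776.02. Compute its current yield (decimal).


Formula: Current yield = annual coupon / price
Substituting: CY = $90.79 / $776.02
CY = 0.116994

0.116994


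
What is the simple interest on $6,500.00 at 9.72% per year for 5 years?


Formula: I = P * r * t
Substituting: I = $6,500.00 * 0.0972 * 5
Step: I = $6,500.00 * 0.486
I = $3,159.00

$3,159.00


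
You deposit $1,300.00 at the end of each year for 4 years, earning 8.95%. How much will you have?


Formula: FV = PMT * ((1+r)^n - 1) / r
Growth factor: (1 + 0.0895)^4 = 1.408993
Numerator: 1.408993 - 1 = 0.408993
FV = $1,300.00 * 0.408993 / 0.0895 = $5,940.69

$5,940.69


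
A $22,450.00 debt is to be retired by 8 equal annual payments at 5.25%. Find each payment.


Formula: PMT = PV * r / (1 - (1+r)^(-n))
Denominator: 1 - (1 + 0.0525)^(-8) = 0.335916
Numerator: $22,450.00 * 0.0525 = 1178.625
PMT = 1178.625 / 0.335916 = $3,508.69

$3,508.69


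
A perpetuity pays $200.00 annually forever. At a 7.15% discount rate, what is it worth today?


Formula: PV = C / r
Substituting: PV = $200.00 / 0.0715
PV = $2,797.20

$2,797.20


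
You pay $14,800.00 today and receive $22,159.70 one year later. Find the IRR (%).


Formula: IRR = C1/C0 - 1
Substituting: IRR = $22,159.70 / $14,800.00 - 1
Ratio: 1.497277 - 1 = 0.497277
IRR = 49.7277%

49.7277%


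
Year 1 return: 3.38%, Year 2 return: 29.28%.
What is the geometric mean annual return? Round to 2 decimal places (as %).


Formula: Geometric mean = ((1+r1)*(1+r2))^(1/2) - 1
Product: (1 + 0.0338) * (1 + 0.2928) = 1.0338 * 1.2928 = 1.336497
Square root: 1.336497^0.5 = 1.156069
Geometric mean = 1.156069 - 1 = 0.156069
As percentage: 15.61%

15.61%


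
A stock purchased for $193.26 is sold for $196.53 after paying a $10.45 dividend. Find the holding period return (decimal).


Formula: HPR = (P1 - P0 + D) / P0
Gain: $196.53 - $193.26 + $10.45 = $13.72
HPR = $13.72 / $193.26 = 0.071

0.071


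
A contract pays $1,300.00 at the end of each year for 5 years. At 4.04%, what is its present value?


Formula: PV = PMT * (1 - (1+r)^(-n)) / r
Discount factor: (1 + 0.0404)^(-5) = 0.820348
Bracket: 1 - 0.820348 = 0.179652
PV = $1,300.00 * 0.179652 / 0.0404 = $5,780.87

$5,780.87


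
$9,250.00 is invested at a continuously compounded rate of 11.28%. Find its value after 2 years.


Formula: FV = P * e^(r*t)
Exponent: r*t = 0.1128 * 2 = 0.2256
e^(0.2256) = 1.253074
FV = $9,250.00 * 1.253074 = $11,590.94

$11,590.94


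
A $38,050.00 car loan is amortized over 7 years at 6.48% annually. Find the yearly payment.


Formula: PMT = PV * r / (1 - (1+r)^(-n))
Denominator: 1 - (1 + 0.0648)^(-7) = 0.355647
Numerator: $38,050.00 * 0.0648 = 2465.64
PMT = 2465.64 / 0.355647 = $6,932.83

$6,932.83


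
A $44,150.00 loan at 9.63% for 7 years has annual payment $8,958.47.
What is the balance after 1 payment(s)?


Formula: Balance = PV*(1+r)^k - PMT*((1+r)^k - 1)/r
Growth: (1 + 0.0963)^1 = 1.0963
Accumulated factor: ((1+r)^k - 1)/r = 1.0
Balance = $44,150.00 * 1.0963 - $8,958.47 * 1.0
Balance = $39,443.18

$39,443.18


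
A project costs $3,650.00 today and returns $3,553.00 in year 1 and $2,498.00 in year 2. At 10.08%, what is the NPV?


Formula: NPV = C0 + C1/(1+r) + C2/(1+r)^2
Discount C1: $3,553.00 / (1 + 0.1008) = $3,227.65
Discount C2: $2,498.00 / (1 + 0.1008)^2 = $2,061.46
NPV = -$3,650.00 + $3,227.65 + $2,061.46 = $1,639.12

$1,639.12


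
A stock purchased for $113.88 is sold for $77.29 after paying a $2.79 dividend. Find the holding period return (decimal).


Formula: HPR = (P1 - P0 + D) / P0
Gain: $77.29 - $113.88 + $2.79 = -$33.80
HPR = -$33.80 / $113.88 = -0.2968

-0.2968


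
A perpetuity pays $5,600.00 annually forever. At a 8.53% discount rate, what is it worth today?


Formula: PV = C / r
Substituting: PV = $5,600.00 / 0.0853
PV = $65,650.64

$65,650.64


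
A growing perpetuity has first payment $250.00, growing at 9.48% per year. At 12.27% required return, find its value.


Formula: PV = C / (r - g)
Spread: r - g = 0.1227 - 0.0948 = 0.0279
Substituting: PV = $250.00 / 0.0279
PV = $8,960.57

$8,960.57


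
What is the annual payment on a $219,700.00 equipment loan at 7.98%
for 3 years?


Formula: PMT = PV * r / (1 - (1+r)^(-n))
Denominator: 1 - (1 + 0.0798)^(-3) = 0.205727
Numerator: $219,700.00 * 0.0798 = 17532.06
PMT = 17532.06 / 0.205727 = $85,220.20

$85,220.20


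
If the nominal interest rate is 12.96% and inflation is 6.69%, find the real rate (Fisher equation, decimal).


Formula: (1 + r_real) = (1 + r_nom) / (1 + inflation)
Substituting: (1 + r_real) = 1.1296 / 1.0669
(1 + r_real) = 1.058768
r_real = 1.058768 - 1 = 0.058768

0.058768


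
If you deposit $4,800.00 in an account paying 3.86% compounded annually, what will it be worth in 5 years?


Formula: FV = P * (1 + r)^n
Substituting: FV = $4,800.00 * (1 + 0.0386)^5
Growth factor: (1.0386)^5 = 1.208486
FV = $4,800.00 * 1.208486 = $5,800.73

$5,800.73


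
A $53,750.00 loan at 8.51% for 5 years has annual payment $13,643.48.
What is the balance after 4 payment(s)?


Formula: Balance = PV*(1+r)^k - PMT*((1+r)^k - 1)/r
Growth: (1 + 0.0851)^4 = 1.38637
Accumulated factor: ((1+r)^k - 1)/r = 4.540184
Balance = $53,750.00 * 1.38637 - $13,643.48 * 4.540184
Balance = $12,573.46

$12,573.46


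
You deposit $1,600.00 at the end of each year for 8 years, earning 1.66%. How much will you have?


Formula: FV = PMT * ((1+r)^n - 1) / r
Growth factor: (1 + 0.0166)^8 = 1.140777
Numerator: 1.140777 - 1 = 0.140777
FV = $1,600.00 * 0.140777 / 0.0166 = $13,568.89

$13,568.89


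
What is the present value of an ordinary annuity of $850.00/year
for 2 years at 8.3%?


Formula: PV = PMT * (1 - (1+r)^(-n)) / r
Discount factor: (1 + 0.083)^(-2) = 0.852596
Bracket: 1 - 0.852596 = 0.147404
PV = $850.00 * 0.147404 / 0.083 = $1,509.56

$1,509.56


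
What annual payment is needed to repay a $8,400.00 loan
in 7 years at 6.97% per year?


Formula: PMT = PV * r / (1 - (1+r)^(-n))
Denominator: 1 - (1 + 0.0697)^(-7) = 0.376027
Numerator: $8,400.00 * 0.0697 = 585.48
PMT = 585.48 / 0.376027 = $1,557.02

$1,557.02


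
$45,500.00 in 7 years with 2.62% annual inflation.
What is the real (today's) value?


Formula: Real value = nominal / (1 + inflation)^years
Price level: (1 + 0.0262)^7 = 1.198461
Real value = $45,500.00 / 1.198461 = $37,965.34

$37,965.34


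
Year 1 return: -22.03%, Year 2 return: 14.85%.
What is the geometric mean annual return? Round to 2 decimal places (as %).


Formula: Geometric mean = ((1+r1)*(1+r2))^(1/2) - 1
Product: (1 + -0.2203) * (1 + 0.1485) = 0.7797 * 1.1485 = 0.895485
Square root: 0.895485^0.5 = 0.946301
Geometric mean = 0.946301 - 1 = -0.053699
As percentage: -5.37%

-5.37%


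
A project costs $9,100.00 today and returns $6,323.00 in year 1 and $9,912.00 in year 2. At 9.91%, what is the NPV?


Formula: NPV = C0 + C1/(1+r) + C2/(1+r)^2
Discount C1: $6,323.00 / (1 + 0.0991) = $5,752.89
Discount C2: $9,912.00 / (1 + 0.0991)^2 = $8,205.16
NPV = -$9,100.00 + $5,752.89 + $8,205.16 = $4,858.05

$4,858.05


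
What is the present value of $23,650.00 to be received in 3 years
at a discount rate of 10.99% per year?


Formula: PV = FV / (1 + r)^n
Substituting: PV = $23,650.00 / (1 + 0.1099)^3
Discount factor: (1.1099)^3 = 1.367261
PV = $23,650.00 / 1.367261 = $17,297.35

$17,297.35


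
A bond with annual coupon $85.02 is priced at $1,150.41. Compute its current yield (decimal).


Formula: Current yield = annual coupon / price
Substituting: CY = $85.02 / $1,150.41
CY = 0.073904

0.073904


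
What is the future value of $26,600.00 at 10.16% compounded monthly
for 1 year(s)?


Formula: FV = P * (1 + r/m)^(m*t)
Period rate: r/m = 0.1016 / 12 = 0.008467
Total periods: m*t = 12 * 1 = 12
Growth factor: (1 + 0.008467)^12 = 1.106467
FV = $26,600.00 * 1.106467 = $29,432.03

$29,432.03


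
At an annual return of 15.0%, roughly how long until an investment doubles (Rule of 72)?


Formula: Years ≈ 72 / r
Substituting: Years ≈ 72 / 15.0
Years ≈ 4.8

4.8 years


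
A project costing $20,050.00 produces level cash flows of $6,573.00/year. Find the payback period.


Formula: Payback = investment / annual cash flow
Substituting: Payback = $20,050.00 / $6,573.00
Payback = 3.0504 years

3.0504 years


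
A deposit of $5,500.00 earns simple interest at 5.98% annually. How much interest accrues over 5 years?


Formula: I = P * r * t
Substituting: I = $5,500.00 * 0.0598 * 5
Step: I = $5,500.00 * 0.299
I = $1,644.50

$1,644.50


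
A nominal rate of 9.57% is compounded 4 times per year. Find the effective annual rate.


Formula: EAR = (1 + r/m)^m - 1
Period rate: r/m = 0.0957 / 4 = 0.023925
Compounding: (1 + 0.023925)^4 = 1.09919
EAR = 1.09919 - 1 = 0.09919

0.09919


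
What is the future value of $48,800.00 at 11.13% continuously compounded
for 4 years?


Formula: FV = P * e^(r*t)
Exponent: r*t = 0.1113 * 4 = 0.4452
e^(0.4452) = 1.560802
FV = $48,800.00 * 1.560802 = $76,167.15

$76,167.15


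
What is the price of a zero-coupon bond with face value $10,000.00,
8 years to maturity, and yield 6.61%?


Formula: Price = FV / (1 + r)^n
Substituting: Price = $10,000.00 / (1 + 0.0661)^8
Discount factor: (1.0661)^8 = 1.66872
Price = $10,000.00 / 1.66872 = $5,992.62

$5,992.62


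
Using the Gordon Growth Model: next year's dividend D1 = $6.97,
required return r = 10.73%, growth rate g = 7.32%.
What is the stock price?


Formula: P = D1 / (r - g)
Spread: r - g = 0.1073 - 0.0732 = 0.0341
Substituting: P = $6.97 / 0.0341
P = $204.40

$204.40


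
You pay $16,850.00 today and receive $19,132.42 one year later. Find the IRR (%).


Formula: IRR = C1/C0 - 1
Substituting: IRR = $19,132.42 / $16,850.00 - 1
Ratio: 1.135455 - 1 = 0.135455
IRR = 13.5455%

13.5455%


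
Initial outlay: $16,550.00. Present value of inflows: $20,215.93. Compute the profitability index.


Formula: PI = PV(cash flows) / initial investment
Substituting: PI = $20,215.93 / $16,550.00
PI = 1.2215

1.2215


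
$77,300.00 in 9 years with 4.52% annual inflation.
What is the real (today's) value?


Formula: Real value = nominal / (1 + inflation)^years
Price level: (1 + 0.0452)^9 = 1.488657
Real value = $77,300.00 / 1.488657 = $51,926.00

$51,926.00


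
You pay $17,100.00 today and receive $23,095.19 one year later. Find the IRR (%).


Formula: IRR = C1/C0 - 1
Substituting: IRR = $23,095.19 / $17,100.00 - 1
Ratio: 1.350596 - 1 = 0.350596
IRR = 35.0596%

35.0596%


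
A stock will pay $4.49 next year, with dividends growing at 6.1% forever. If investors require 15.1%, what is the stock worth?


Formula: P = D1 / (r - g)
Spread: r - g = 0.151 - 0.061 = 0.09
Substituting: P = $4.49 / 0.09
P = $49.89

$49.89


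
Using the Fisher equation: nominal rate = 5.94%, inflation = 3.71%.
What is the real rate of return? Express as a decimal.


Formula: (1 + r_real) = (1 + r_nom) / (1 + inflation)
Substituting: (1 + r_real) = 1.0594 / 1.0371
(1 + r_real) = 1.021502
r_real = 1.021502 - 1 = 0.021502

0.021502


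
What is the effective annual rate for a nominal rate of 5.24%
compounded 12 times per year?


Formula: EAR = (1 + r/m)^m - 1
Period rate: r/m = 0.0524 / 12 = 0.004367
Compounding: (1 + 0.004367)^12 = 1.053677
EAR = 1.053677 - 1 = 0.053677

0.053677


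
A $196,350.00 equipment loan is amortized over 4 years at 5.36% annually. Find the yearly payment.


Formula: PMT = PV * r / (1 - (1+r)^(-n))
Denominator: 1 - (1 + 0.0536)^(-4) = 0.188484
Numerator: $196,350.00 * 0.0536 = 10524.36
PMT = 10524.36 / 0.188484 = $55,836.81

$55,836.81


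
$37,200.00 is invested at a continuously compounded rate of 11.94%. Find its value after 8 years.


Formula: FV = P * e^(r*t)
Exponent: r*t = 0.1194 * 8 = 0.9552
e^(0.9552) = 2.59919
FV = $37,200.00 * 2.59919 = $96,689.88

$96,689.88


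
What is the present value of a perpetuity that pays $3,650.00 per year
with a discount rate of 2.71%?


Formula: PV = C / r
Substituting: PV = $3,650.00 / 0.0271
PV = $134,686.35

$134,686.35


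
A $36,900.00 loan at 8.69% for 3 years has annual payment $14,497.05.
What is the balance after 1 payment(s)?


Formula: Balance = PV*(1+r)^k - PMT*((1+r)^k - 1)/r
Growth: (1 + 0.0869)^1 = 1.0869
Accumulated factor: ((1+r)^k - 1)/r = 1.0
Balance = $36,900.00 * 1.0869 - $14,497.05 * 1.0
Balance = $25,609.56

$25,609.56


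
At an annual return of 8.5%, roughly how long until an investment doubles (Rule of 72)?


Formula: Years ≈ 72 / r
Substituting: Years ≈ 72 / 8.5
Years ≈ 8.5

8.5 years


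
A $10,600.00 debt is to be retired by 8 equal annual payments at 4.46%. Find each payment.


Formula: PMT = PV * r / (1 - (1+r)^(-n))
Denominator: 1 - (1 + 0.0446)^(-8) = 0.294658
Numerator: $10,600.00 * 0.0446 = 472.76
PMT = 472.76 / 0.294658 = $1,604.44

$1,604.44


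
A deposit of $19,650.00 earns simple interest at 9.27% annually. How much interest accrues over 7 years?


Formula: I = P * r * t
Substituting: I = $19,650.00 * 0.0927 * 7
Step: I = $19,650.00 * 0.6489
I = $12,750.89

$12,750.89


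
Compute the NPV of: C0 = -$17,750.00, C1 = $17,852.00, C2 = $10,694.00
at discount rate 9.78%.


Formula: NPV = C0 + C1/(1+r) + C2/(1+r)^2
Discount C1: $17,852.00 / (1 + 0.0978) = $16,261.61
Discount C2: $10,694.00 / (1 + 0.0978)^2 = $8,873.47
NPV = -$17,750.00 + $16,261.61 + $8,873.47 = $7,385.09

$7,385.09


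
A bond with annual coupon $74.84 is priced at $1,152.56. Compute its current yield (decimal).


Formula: Current yield = annual coupon / price
Substituting: CY = $74.84 / $1,152.56
CY = 0.064934

0.064934


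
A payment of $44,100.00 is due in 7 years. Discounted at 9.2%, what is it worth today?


Formula: PV = FV / (1 + r)^n
Substituting: PV = $44,100.00 / (1 + 0.092)^7
Discount factor: (1.092)^7 = 1.851648
PV = $44,100.00 / 1.851648 = $23,816.62

$23,816.62


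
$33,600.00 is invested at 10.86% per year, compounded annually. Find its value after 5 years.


Formula: FV = P * (1 + r)^n
Substituting: FV = $33,600.00 * (1 + 0.1086)^5
Growth factor: (1.1086)^5 = 1.674458
FV = $33,600.00 * 1.674458 = $56,261.80

$56,261.80


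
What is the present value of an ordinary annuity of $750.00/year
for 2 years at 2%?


Formula: PV = PMT * (1 - (1+r)^(-n)) / r
Discount factor: (1 + 0.02)^(-2) = 0.961169
Bracket: 1 - 0.961169 = 0.038831
PV = $750.00 * 0.038831 / 0.02 = $1,456.17

$1,456.17


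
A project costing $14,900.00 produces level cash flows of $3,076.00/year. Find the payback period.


Formula: Payback = investment / annual cash flow
Substituting: Payback = $14,900.00 / $3,076.00
Payback = 4.844 years

4.844 years


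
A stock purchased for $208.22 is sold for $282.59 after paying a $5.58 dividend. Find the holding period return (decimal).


Formula: HPR = (P1 - P0 + D) / P0
Gain: $282.59 - $208.22 + $5.58 = $79.95
HPR = $79.95 / $208.22 = 0.384

0.384


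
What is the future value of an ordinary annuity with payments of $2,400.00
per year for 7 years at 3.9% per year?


Formula: FV = PMT * ((1+r)^n - 1) / r
Growth factor: (1 + 0.039)^7 = 1.3071
Numerator: 1.3071 - 1 = 0.3071
FV = $2,400.00 * 0.3071 / 0.039 = $18,898.46

$18,898.46


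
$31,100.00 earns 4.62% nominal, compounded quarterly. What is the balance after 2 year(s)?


Formula: FV = P * (1 + r/m)^(m*t)
Period rate: r/m = 0.0462 / 4 = 0.01155
Total periods: m*t = 4 * 2 = 8
Growth factor: (1 + 0.01155)^8 = 1.096223
FV = $31,100.00 * 1.096223 = $34,092.53

$34,092.53


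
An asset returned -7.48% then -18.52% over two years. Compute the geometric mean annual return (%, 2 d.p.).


Formula: Geometric mean = ((1+r1)*(1+r2))^(1/2) - 1
Product: (1 + -0.0748) * (1 + -0.1852) = 0.9252 * 0.8148 = 0.753853
Square root: 0.753853^0.5 = 0.868247
Geometric mean = 0.868247 - 1 = -0.131753
As percentage: -13.18%

-13.18%


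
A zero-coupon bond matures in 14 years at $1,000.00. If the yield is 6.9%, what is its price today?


Formula: Price = FV / (1 + r)^n
Substituting: Price = $1,000.00 / (1 + 0.069)^14
Discount factor: (1.069)^14 = 2.545001
Price = $1,000.00 / 2.545001 = $392.93

$392.93


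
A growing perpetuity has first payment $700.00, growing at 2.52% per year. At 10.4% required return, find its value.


Formula: PV = C / (r - g)
Spread: r - g = 0.104 - 0.0252 = 0.0788
Substituting: PV = $700.00 / 0.0788
PV = $8,883.25

$8,883.25


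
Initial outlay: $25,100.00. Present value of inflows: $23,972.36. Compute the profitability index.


Formula: PI = PV(cash flows) / initial investment
Substituting: PI = $23,972.36 / $25,100.00
PI = 0.9551

0.9551


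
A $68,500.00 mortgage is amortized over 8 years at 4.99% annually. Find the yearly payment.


Formula: PMT = PV * r / (1 - (1+r)^(-n))
Denominator: 1 - (1 + 0.0499)^(-8) = 0.322645
Numerator: $68,500.00 * 0.0499 = 3418.15
PMT = 3418.15 / 0.322645 = $10,594.16

$10,594.16


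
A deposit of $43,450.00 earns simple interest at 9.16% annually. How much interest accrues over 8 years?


Formula: I = P * r * t
Substituting: I = $43,450.00 * 0.0916 * 8
Step: I = $43,450.00 * 0.7328
I = $31,840.16

$31,840.16


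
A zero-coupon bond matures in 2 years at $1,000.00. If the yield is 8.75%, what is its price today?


Formula: Price = FV / (1 + r)^n
Substituting: Price = $1,000.00 / (1 + 0.0875)^2
Discount factor: (1.0875)^2 = 1.182656
Price = $1,000.00 / 1.182656 = $845.55

$845.55


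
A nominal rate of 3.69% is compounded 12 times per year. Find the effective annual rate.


Formula: EAR = (1 + r/m)^m - 1
Period rate: r/m = 0.0369 / 12 = 0.003075
Compounding: (1 + 0.003075)^12 = 1.037531
EAR = 1.037531 - 1 = 0.037531

0.037531


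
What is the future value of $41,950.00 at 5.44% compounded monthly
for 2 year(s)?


Formula: FV = P * (1 + r/m)^(m*t)
Period rate: r/m = 0.0544 / 12 = 0.004533
Total periods: m*t = 12 * 2 = 24
Growth factor: (1 + 0.004533)^24 = 1.114665
FV = $41,950.00 * 1.114665 = $46,760.21

$46,760.21


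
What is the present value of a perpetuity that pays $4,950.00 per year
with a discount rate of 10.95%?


Formula: PV = C / r
Substituting: PV = $4,950.00 / 0.1095
PV = $45,205.48

$45,205.48


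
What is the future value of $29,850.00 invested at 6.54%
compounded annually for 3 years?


Formula: FV = P * (1 + r)^n
Substituting: FV = $29,850.00 * (1 + 0.0654)^3
Growth factor: (1.0654)^3 = 1.209311
FV = $29,850.00 * 1.209311 = $36,097.94

$36,097.94


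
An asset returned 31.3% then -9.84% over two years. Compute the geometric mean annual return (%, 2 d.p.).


Formula: Geometric mean = ((1+r1)*(1+r2))^(1/2) - 1
Product: (1 + 0.313) * (1 + -0.0984) = 1.313 * 0.9016 = 1.183801
Square root: 1.183801^0.5 = 1.088026
Geometric mean = 1.088026 - 1 = 0.088026
As percentage: 8.80%

8.80%


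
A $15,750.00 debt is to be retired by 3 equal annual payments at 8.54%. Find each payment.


Formula: PMT = PV * r / (1 - (1+r)^(-n))
Denominator: 1 - (1 + 0.0854)^(-3) = 0.217957
Numerator: $15,750.00 * 0.0854 = 1345.05
PMT = 1345.05 / 0.217957 = $6,171.17

$6,171.17


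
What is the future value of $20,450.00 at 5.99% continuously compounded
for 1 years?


Formula: FV = P * e^(r*t)
Exponent: r*t = 0.0599 * 1 = 0.0599
e^(0.0599) = 1.06173
FV = $20,450.00 * 1.06173 = $21,712.39

$21,712.39


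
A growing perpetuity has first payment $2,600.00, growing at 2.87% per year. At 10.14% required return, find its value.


Formula: PV = C / (r - g)
Spread: r - g = 0.1014 - 0.0287 = 0.0727
Substituting: PV = $2,600.00 / 0.0727
PV = $35,763.41

$35,763.41


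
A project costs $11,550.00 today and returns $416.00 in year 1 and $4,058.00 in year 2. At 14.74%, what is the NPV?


Formula: NPV = C0 + C1/(1+r) + C2/(1+r)^2
Discount C1: $416.00 / (1 + 0.1474) = $362.56
Discount C2: $4,058.00 / (1 + 0.1474)^2 = $3,082.35
NPV = -$11,550.00 + $362.56 + $3,082.35 = -$8,105.09

-$8,105.09


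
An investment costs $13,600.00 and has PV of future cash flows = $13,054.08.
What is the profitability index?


Formula: PI = PV(cash flows) / initial investment
Substituting: PI = $13,054.08 / $13,600.00
PI = 0.9599

0.9599


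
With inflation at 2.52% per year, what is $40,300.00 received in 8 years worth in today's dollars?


Formula: Real value = nominal / (1 + inflation)^years
Price level: (1 + 0.0252)^8 = 1.220306
Real value = $40,300.00 / 1.220306 = $33,024.50

$33,024.50


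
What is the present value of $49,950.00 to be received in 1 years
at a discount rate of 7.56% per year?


Formula: PV = FV / (1 + r)^n
Substituting: PV = $49,950.00 / (1 + 0.0756)^1
Discount factor: (1.0756)^1 = 1.0756
PV = $49,950.00 / 1.0756 = $46,439.20

$46,439.20


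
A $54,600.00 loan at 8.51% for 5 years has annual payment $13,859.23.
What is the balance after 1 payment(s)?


Formula: Balance = PV*(1+r)^k - PMT*((1+r)^k - 1)/r
Growth: (1 + 0.0851)^1 = 1.0851
Accumulated factor: ((1+r)^k - 1)/r = 1.0
Balance = $54,600.00 * 1.0851 - $13,859.23 * 1.0
Balance = $45,387.23

$45,387.23


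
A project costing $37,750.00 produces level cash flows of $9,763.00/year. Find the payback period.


Formula: Payback = investment / annual cash flow
Substituting: Payback = $37,750.00 / $9,763.00
Payback = 3.8666 years

3.8666 years


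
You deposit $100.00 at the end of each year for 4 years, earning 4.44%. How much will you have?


Formula: FV = PMT * ((1+r)^n - 1) / r
Growth factor: (1 + 0.0444)^4 = 1.189782
Numerator: 1.189782 - 1 = 0.189782
FV = $100.00 * 0.189782 / 0.0444 = $427.44

$427.44


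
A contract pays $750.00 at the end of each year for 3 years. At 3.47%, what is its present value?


Formula: PV = PMT * (1 - (1+r)^(-n)) / r
Discount factor: (1 + 0.0347)^(-3) = 0.902727
Bracket: 1 - 0.902727 = 0.097273
PV = $750.00 * 0.097273 / 0.0347 = $2,102.43

$2,102.43


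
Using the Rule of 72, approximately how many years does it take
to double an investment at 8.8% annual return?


Formula: Years ≈ 72 / r
Substituting: Years ≈ 72 / 8.8
Years ≈ 8.2

8.2 years


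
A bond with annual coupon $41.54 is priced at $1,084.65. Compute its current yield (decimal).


Formula: Current yield = annual coupon / price
Substituting: CY = $41.54 / $1,084.65
CY = 0.038298

0.038298


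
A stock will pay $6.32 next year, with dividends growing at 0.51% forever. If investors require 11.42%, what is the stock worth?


Formula: P = D1 / (r - g)
Spread: r - g = 0.1142 - 0.0051 = 0.1091
Substituting: P = $6.32 / 0.1091
P = $57.93

$57.93


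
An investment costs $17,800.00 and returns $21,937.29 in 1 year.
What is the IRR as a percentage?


Formula: IRR = C1/C0 - 1
Substituting: IRR = $21,937.29 / $17,800.00 - 1
Ratio: 1.232432 - 1 = 0.232432
IRR = 23.2432%

23.2432%


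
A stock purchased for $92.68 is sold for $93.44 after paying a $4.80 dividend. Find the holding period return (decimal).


Formula: HPR = (P1 - P0 + D) / P0
Gain: $93.44 - $92.68 + $4.80 = $5.56
HPR = $5.56 / $92.68 = 0.06

0.06


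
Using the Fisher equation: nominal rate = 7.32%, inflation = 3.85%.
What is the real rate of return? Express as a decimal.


Formula: (1 + r_real) = (1 + r_nom) / (1 + inflation)
Substituting: (1 + r_real) = 1.0732 / 1.0385
(1 + r_real) = 1.033414
r_real = 1.033414 - 1 = 0.033414

0.033414


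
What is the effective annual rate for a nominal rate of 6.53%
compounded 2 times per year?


Formula: EAR = (1 + r/m)^m - 1
Period rate: r/m = 0.0653 / 2 = 0.03265
Compounding: (1 + 0.03265)^2 = 1.066366
EAR = 1.066366 - 1 = 0.066366

0.066366


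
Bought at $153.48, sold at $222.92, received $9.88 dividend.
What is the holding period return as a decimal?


Formula: HPR = (P1 - P0 + D) / P0
Gain: $222.92 - $153.48 + $9.88 = $79.32
HPR = $79.32 / $153.48 = 0.5168

0.5168


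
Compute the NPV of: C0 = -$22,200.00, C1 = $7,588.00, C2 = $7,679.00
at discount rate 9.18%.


Formula: NPV = C0 + C1/(1+r) + C2/(1+r)^2
Discount C1: $7,588.00 / (1 + 0.0918) = $6,949.99
Discount C2: $7,679.00 / (1 + 0.0918)^2 = $6,441.97
NPV = -$22,200.00 + $6,949.99 + $6,441.97 = -$8,808.04

-$8,808.04


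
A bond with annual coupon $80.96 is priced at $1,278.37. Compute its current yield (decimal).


Formula: Current yield = annual coupon / price
Substituting: CY = $80.96 / $1,278.37
CY = 0.063331

0.063331


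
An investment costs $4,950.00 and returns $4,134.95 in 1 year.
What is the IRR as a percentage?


Formula: IRR = C1/C0 - 1
Substituting: IRR = $4,134.95 / $4,950.00 - 1
Ratio: 0.835343 - 1 = -0.164657
IRR = -16.4657%

-16.4657%
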